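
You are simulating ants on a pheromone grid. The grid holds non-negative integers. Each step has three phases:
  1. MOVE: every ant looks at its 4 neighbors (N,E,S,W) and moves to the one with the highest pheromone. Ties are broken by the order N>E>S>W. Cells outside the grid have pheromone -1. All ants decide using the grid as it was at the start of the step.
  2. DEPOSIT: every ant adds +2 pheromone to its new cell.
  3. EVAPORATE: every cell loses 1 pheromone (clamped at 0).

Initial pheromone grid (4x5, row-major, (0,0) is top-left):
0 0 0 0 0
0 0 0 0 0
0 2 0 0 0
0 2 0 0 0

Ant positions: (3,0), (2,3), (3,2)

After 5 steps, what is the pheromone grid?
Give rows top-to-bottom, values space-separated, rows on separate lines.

After step 1: ants at (3,1),(1,3),(3,1)
  0 0 0 0 0
  0 0 0 1 0
  0 1 0 0 0
  0 5 0 0 0
After step 2: ants at (2,1),(0,3),(2,1)
  0 0 0 1 0
  0 0 0 0 0
  0 4 0 0 0
  0 4 0 0 0
After step 3: ants at (3,1),(0,4),(3,1)
  0 0 0 0 1
  0 0 0 0 0
  0 3 0 0 0
  0 7 0 0 0
After step 4: ants at (2,1),(1,4),(2,1)
  0 0 0 0 0
  0 0 0 0 1
  0 6 0 0 0
  0 6 0 0 0
After step 5: ants at (3,1),(0,4),(3,1)
  0 0 0 0 1
  0 0 0 0 0
  0 5 0 0 0
  0 9 0 0 0

0 0 0 0 1
0 0 0 0 0
0 5 0 0 0
0 9 0 0 0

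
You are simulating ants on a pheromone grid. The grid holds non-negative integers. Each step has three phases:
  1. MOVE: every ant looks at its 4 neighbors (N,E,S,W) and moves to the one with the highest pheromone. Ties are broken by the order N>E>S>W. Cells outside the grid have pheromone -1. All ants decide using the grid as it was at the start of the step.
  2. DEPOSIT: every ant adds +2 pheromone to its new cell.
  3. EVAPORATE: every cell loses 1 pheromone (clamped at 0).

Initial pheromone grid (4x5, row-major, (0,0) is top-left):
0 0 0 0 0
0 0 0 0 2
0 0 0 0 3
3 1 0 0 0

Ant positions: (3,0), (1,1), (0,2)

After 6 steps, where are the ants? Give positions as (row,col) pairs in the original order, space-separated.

Step 1: ant0:(3,0)->E->(3,1) | ant1:(1,1)->N->(0,1) | ant2:(0,2)->E->(0,3)
  grid max=2 at (2,4)
Step 2: ant0:(3,1)->W->(3,0) | ant1:(0,1)->E->(0,2) | ant2:(0,3)->E->(0,4)
  grid max=3 at (3,0)
Step 3: ant0:(3,0)->E->(3,1) | ant1:(0,2)->E->(0,3) | ant2:(0,4)->S->(1,4)
  grid max=2 at (3,0)
Step 4: ant0:(3,1)->W->(3,0) | ant1:(0,3)->E->(0,4) | ant2:(1,4)->N->(0,4)
  grid max=3 at (0,4)
Step 5: ant0:(3,0)->E->(3,1) | ant1:(0,4)->S->(1,4) | ant2:(0,4)->S->(1,4)
  grid max=3 at (1,4)
Step 6: ant0:(3,1)->W->(3,0) | ant1:(1,4)->N->(0,4) | ant2:(1,4)->N->(0,4)
  grid max=5 at (0,4)

(3,0) (0,4) (0,4)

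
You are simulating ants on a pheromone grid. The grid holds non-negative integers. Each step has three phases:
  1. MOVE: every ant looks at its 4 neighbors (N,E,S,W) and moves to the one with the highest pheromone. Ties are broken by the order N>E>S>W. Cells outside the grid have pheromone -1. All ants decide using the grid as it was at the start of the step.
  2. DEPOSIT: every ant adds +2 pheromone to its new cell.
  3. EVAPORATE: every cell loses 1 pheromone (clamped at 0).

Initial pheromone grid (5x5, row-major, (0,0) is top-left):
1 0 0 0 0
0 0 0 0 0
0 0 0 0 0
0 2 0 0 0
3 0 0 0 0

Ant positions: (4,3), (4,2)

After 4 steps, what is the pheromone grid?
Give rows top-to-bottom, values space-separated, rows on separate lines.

After step 1: ants at (3,3),(3,2)
  0 0 0 0 0
  0 0 0 0 0
  0 0 0 0 0
  0 1 1 1 0
  2 0 0 0 0
After step 2: ants at (3,2),(3,3)
  0 0 0 0 0
  0 0 0 0 0
  0 0 0 0 0
  0 0 2 2 0
  1 0 0 0 0
After step 3: ants at (3,3),(3,2)
  0 0 0 0 0
  0 0 0 0 0
  0 0 0 0 0
  0 0 3 3 0
  0 0 0 0 0
After step 4: ants at (3,2),(3,3)
  0 0 0 0 0
  0 0 0 0 0
  0 0 0 0 0
  0 0 4 4 0
  0 0 0 0 0

0 0 0 0 0
0 0 0 0 0
0 0 0 0 0
0 0 4 4 0
0 0 0 0 0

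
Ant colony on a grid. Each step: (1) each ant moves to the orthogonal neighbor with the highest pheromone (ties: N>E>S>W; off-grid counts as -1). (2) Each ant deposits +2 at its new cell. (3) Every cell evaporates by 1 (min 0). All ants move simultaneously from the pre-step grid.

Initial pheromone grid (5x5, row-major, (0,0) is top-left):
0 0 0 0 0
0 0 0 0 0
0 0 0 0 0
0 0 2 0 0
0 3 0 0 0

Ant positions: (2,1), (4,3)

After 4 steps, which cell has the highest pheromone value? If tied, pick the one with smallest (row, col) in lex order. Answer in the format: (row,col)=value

Step 1: ant0:(2,1)->N->(1,1) | ant1:(4,3)->N->(3,3)
  grid max=2 at (4,1)
Step 2: ant0:(1,1)->N->(0,1) | ant1:(3,3)->W->(3,2)
  grid max=2 at (3,2)
Step 3: ant0:(0,1)->E->(0,2) | ant1:(3,2)->N->(2,2)
  grid max=1 at (0,2)
Step 4: ant0:(0,2)->E->(0,3) | ant1:(2,2)->S->(3,2)
  grid max=2 at (3,2)
Final grid:
  0 0 0 1 0
  0 0 0 0 0
  0 0 0 0 0
  0 0 2 0 0
  0 0 0 0 0
Max pheromone 2 at (3,2)

Answer: (3,2)=2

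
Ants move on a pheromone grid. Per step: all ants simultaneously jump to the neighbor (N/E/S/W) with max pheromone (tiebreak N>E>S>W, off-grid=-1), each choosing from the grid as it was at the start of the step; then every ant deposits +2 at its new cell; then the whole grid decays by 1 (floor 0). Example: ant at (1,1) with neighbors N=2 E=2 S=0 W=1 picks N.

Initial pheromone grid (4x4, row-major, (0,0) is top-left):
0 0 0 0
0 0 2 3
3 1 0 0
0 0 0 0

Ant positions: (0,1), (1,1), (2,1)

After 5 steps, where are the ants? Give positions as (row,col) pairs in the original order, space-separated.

Step 1: ant0:(0,1)->E->(0,2) | ant1:(1,1)->E->(1,2) | ant2:(2,1)->W->(2,0)
  grid max=4 at (2,0)
Step 2: ant0:(0,2)->S->(1,2) | ant1:(1,2)->E->(1,3) | ant2:(2,0)->N->(1,0)
  grid max=4 at (1,2)
Step 3: ant0:(1,2)->E->(1,3) | ant1:(1,3)->W->(1,2) | ant2:(1,0)->S->(2,0)
  grid max=5 at (1,2)
Step 4: ant0:(1,3)->W->(1,2) | ant1:(1,2)->E->(1,3) | ant2:(2,0)->N->(1,0)
  grid max=6 at (1,2)
Step 5: ant0:(1,2)->E->(1,3) | ant1:(1,3)->W->(1,2) | ant2:(1,0)->S->(2,0)
  grid max=7 at (1,2)

(1,3) (1,2) (2,0)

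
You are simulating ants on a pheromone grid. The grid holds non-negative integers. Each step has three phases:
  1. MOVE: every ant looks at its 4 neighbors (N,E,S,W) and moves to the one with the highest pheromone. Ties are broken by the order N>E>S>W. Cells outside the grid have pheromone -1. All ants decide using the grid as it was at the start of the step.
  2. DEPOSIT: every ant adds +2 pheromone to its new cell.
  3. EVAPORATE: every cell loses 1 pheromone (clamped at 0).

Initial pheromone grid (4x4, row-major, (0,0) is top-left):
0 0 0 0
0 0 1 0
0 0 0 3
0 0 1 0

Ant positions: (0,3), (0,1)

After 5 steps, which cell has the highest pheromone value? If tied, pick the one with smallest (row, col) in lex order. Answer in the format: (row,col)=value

Step 1: ant0:(0,3)->S->(1,3) | ant1:(0,1)->E->(0,2)
  grid max=2 at (2,3)
Step 2: ant0:(1,3)->S->(2,3) | ant1:(0,2)->E->(0,3)
  grid max=3 at (2,3)
Step 3: ant0:(2,3)->N->(1,3) | ant1:(0,3)->S->(1,3)
  grid max=3 at (1,3)
Step 4: ant0:(1,3)->S->(2,3) | ant1:(1,3)->S->(2,3)
  grid max=5 at (2,3)
Step 5: ant0:(2,3)->N->(1,3) | ant1:(2,3)->N->(1,3)
  grid max=5 at (1,3)
Final grid:
  0 0 0 0
  0 0 0 5
  0 0 0 4
  0 0 0 0
Max pheromone 5 at (1,3)

Answer: (1,3)=5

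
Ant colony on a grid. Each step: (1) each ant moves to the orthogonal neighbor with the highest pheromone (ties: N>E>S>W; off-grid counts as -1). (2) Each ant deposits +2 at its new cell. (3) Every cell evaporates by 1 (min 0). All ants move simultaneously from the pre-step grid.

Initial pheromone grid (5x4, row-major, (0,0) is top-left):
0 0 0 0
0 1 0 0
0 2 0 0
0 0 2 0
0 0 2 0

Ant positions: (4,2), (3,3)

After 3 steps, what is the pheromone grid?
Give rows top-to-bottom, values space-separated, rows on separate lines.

After step 1: ants at (3,2),(3,2)
  0 0 0 0
  0 0 0 0
  0 1 0 0
  0 0 5 0
  0 0 1 0
After step 2: ants at (4,2),(4,2)
  0 0 0 0
  0 0 0 0
  0 0 0 0
  0 0 4 0
  0 0 4 0
After step 3: ants at (3,2),(3,2)
  0 0 0 0
  0 0 0 0
  0 0 0 0
  0 0 7 0
  0 0 3 0

0 0 0 0
0 0 0 0
0 0 0 0
0 0 7 0
0 0 3 0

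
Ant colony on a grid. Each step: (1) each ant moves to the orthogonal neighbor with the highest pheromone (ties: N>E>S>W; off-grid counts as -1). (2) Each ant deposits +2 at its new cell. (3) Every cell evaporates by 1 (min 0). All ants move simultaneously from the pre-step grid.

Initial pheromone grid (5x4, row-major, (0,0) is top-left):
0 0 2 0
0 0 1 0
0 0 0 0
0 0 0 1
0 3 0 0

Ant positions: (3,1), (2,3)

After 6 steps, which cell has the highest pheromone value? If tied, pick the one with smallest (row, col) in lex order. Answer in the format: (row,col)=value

Answer: (4,1)=3

Derivation:
Step 1: ant0:(3,1)->S->(4,1) | ant1:(2,3)->S->(3,3)
  grid max=4 at (4,1)
Step 2: ant0:(4,1)->N->(3,1) | ant1:(3,3)->N->(2,3)
  grid max=3 at (4,1)
Step 3: ant0:(3,1)->S->(4,1) | ant1:(2,3)->S->(3,3)
  grid max=4 at (4,1)
Step 4: ant0:(4,1)->N->(3,1) | ant1:(3,3)->N->(2,3)
  grid max=3 at (4,1)
Step 5: ant0:(3,1)->S->(4,1) | ant1:(2,3)->S->(3,3)
  grid max=4 at (4,1)
Step 6: ant0:(4,1)->N->(3,1) | ant1:(3,3)->N->(2,3)
  grid max=3 at (4,1)
Final grid:
  0 0 0 0
  0 0 0 0
  0 0 0 1
  0 1 0 1
  0 3 0 0
Max pheromone 3 at (4,1)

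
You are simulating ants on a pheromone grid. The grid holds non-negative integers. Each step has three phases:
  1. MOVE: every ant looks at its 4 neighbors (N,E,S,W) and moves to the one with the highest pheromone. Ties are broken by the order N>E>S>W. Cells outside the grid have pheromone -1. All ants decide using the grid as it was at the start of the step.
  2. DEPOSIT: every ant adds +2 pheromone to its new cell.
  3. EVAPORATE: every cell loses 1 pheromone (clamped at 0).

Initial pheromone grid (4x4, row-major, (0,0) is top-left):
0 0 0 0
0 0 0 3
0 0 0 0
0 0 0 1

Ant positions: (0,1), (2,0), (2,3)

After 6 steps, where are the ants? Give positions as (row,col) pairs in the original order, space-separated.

Step 1: ant0:(0,1)->E->(0,2) | ant1:(2,0)->N->(1,0) | ant2:(2,3)->N->(1,3)
  grid max=4 at (1,3)
Step 2: ant0:(0,2)->E->(0,3) | ant1:(1,0)->N->(0,0) | ant2:(1,3)->N->(0,3)
  grid max=3 at (0,3)
Step 3: ant0:(0,3)->S->(1,3) | ant1:(0,0)->E->(0,1) | ant2:(0,3)->S->(1,3)
  grid max=6 at (1,3)
Step 4: ant0:(1,3)->N->(0,3) | ant1:(0,1)->E->(0,2) | ant2:(1,3)->N->(0,3)
  grid max=5 at (0,3)
Step 5: ant0:(0,3)->S->(1,3) | ant1:(0,2)->E->(0,3) | ant2:(0,3)->S->(1,3)
  grid max=8 at (1,3)
Step 6: ant0:(1,3)->N->(0,3) | ant1:(0,3)->S->(1,3) | ant2:(1,3)->N->(0,3)
  grid max=9 at (0,3)

(0,3) (1,3) (0,3)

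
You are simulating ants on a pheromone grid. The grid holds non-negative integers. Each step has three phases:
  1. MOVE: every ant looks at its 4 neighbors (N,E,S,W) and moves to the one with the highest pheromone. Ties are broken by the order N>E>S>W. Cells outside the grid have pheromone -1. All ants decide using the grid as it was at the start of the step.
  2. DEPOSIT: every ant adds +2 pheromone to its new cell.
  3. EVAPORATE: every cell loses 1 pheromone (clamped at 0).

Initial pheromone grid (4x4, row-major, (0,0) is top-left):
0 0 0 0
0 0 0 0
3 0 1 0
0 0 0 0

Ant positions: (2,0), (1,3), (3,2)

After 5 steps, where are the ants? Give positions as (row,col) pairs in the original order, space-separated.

Step 1: ant0:(2,0)->N->(1,0) | ant1:(1,3)->N->(0,3) | ant2:(3,2)->N->(2,2)
  grid max=2 at (2,0)
Step 2: ant0:(1,0)->S->(2,0) | ant1:(0,3)->S->(1,3) | ant2:(2,2)->N->(1,2)
  grid max=3 at (2,0)
Step 3: ant0:(2,0)->N->(1,0) | ant1:(1,3)->W->(1,2) | ant2:(1,2)->E->(1,3)
  grid max=2 at (1,2)
Step 4: ant0:(1,0)->S->(2,0) | ant1:(1,2)->E->(1,3) | ant2:(1,3)->W->(1,2)
  grid max=3 at (1,2)
Step 5: ant0:(2,0)->N->(1,0) | ant1:(1,3)->W->(1,2) | ant2:(1,2)->E->(1,3)
  grid max=4 at (1,2)

(1,0) (1,2) (1,3)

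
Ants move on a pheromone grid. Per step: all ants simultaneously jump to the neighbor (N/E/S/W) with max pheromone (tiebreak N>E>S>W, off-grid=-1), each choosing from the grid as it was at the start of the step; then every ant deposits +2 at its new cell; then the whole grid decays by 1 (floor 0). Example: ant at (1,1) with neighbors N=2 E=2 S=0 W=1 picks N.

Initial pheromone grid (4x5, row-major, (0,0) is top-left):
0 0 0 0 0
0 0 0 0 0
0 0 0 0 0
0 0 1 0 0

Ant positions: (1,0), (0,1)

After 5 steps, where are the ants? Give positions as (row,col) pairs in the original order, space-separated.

Step 1: ant0:(1,0)->N->(0,0) | ant1:(0,1)->E->(0,2)
  grid max=1 at (0,0)
Step 2: ant0:(0,0)->E->(0,1) | ant1:(0,2)->E->(0,3)
  grid max=1 at (0,1)
Step 3: ant0:(0,1)->E->(0,2) | ant1:(0,3)->E->(0,4)
  grid max=1 at (0,2)
Step 4: ant0:(0,2)->E->(0,3) | ant1:(0,4)->S->(1,4)
  grid max=1 at (0,3)
Step 5: ant0:(0,3)->E->(0,4) | ant1:(1,4)->N->(0,4)
  grid max=3 at (0,4)

(0,4) (0,4)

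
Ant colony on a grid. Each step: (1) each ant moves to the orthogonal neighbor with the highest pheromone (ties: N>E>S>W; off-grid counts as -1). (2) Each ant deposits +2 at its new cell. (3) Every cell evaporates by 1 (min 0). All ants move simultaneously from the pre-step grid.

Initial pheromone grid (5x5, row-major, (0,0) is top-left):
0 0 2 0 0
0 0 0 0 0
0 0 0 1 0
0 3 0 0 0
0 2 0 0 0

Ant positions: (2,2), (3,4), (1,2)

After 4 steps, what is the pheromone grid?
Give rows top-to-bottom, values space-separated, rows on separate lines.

After step 1: ants at (2,3),(2,4),(0,2)
  0 0 3 0 0
  0 0 0 0 0
  0 0 0 2 1
  0 2 0 0 0
  0 1 0 0 0
After step 2: ants at (2,4),(2,3),(0,3)
  0 0 2 1 0
  0 0 0 0 0
  0 0 0 3 2
  0 1 0 0 0
  0 0 0 0 0
After step 3: ants at (2,3),(2,4),(0,2)
  0 0 3 0 0
  0 0 0 0 0
  0 0 0 4 3
  0 0 0 0 0
  0 0 0 0 0
After step 4: ants at (2,4),(2,3),(0,3)
  0 0 2 1 0
  0 0 0 0 0
  0 0 0 5 4
  0 0 0 0 0
  0 0 0 0 0

0 0 2 1 0
0 0 0 0 0
0 0 0 5 4
0 0 0 0 0
0 0 0 0 0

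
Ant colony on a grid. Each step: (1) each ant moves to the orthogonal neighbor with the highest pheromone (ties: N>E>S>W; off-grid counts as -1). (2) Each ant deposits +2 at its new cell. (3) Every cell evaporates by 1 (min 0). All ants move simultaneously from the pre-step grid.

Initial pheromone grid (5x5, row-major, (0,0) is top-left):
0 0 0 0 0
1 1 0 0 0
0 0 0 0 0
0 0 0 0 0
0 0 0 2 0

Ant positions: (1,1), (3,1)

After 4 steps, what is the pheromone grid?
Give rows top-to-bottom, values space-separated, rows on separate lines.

After step 1: ants at (1,0),(2,1)
  0 0 0 0 0
  2 0 0 0 0
  0 1 0 0 0
  0 0 0 0 0
  0 0 0 1 0
After step 2: ants at (0,0),(1,1)
  1 0 0 0 0
  1 1 0 0 0
  0 0 0 0 0
  0 0 0 0 0
  0 0 0 0 0
After step 3: ants at (1,0),(1,0)
  0 0 0 0 0
  4 0 0 0 0
  0 0 0 0 0
  0 0 0 0 0
  0 0 0 0 0
After step 4: ants at (0,0),(0,0)
  3 0 0 0 0
  3 0 0 0 0
  0 0 0 0 0
  0 0 0 0 0
  0 0 0 0 0

3 0 0 0 0
3 0 0 0 0
0 0 0 0 0
0 0 0 0 0
0 0 0 0 0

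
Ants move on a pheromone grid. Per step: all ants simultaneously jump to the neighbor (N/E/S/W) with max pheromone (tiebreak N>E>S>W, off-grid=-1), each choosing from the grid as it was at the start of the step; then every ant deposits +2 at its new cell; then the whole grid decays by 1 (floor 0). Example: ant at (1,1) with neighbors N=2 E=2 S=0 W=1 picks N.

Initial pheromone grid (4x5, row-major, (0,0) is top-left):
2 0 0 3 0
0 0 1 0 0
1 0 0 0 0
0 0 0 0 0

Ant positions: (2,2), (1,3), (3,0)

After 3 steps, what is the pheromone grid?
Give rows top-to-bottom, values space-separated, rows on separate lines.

After step 1: ants at (1,2),(0,3),(2,0)
  1 0 0 4 0
  0 0 2 0 0
  2 0 0 0 0
  0 0 0 0 0
After step 2: ants at (0,2),(0,4),(1,0)
  0 0 1 3 1
  1 0 1 0 0
  1 0 0 0 0
  0 0 0 0 0
After step 3: ants at (0,3),(0,3),(2,0)
  0 0 0 6 0
  0 0 0 0 0
  2 0 0 0 0
  0 0 0 0 0

0 0 0 6 0
0 0 0 0 0
2 0 0 0 0
0 0 0 0 0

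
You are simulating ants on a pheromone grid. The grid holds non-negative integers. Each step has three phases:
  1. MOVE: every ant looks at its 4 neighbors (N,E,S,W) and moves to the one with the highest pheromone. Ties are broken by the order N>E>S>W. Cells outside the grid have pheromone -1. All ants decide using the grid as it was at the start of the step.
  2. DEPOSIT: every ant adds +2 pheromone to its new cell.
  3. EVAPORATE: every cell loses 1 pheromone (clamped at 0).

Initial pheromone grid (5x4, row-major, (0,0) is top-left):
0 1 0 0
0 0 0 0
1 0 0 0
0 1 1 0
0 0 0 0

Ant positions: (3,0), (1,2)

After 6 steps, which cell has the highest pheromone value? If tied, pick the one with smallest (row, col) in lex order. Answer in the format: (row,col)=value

Answer: (0,3)=1

Derivation:
Step 1: ant0:(3,0)->N->(2,0) | ant1:(1,2)->N->(0,2)
  grid max=2 at (2,0)
Step 2: ant0:(2,0)->N->(1,0) | ant1:(0,2)->E->(0,3)
  grid max=1 at (0,3)
Step 3: ant0:(1,0)->S->(2,0) | ant1:(0,3)->S->(1,3)
  grid max=2 at (2,0)
Step 4: ant0:(2,0)->N->(1,0) | ant1:(1,3)->N->(0,3)
  grid max=1 at (0,3)
Step 5: ant0:(1,0)->S->(2,0) | ant1:(0,3)->S->(1,3)
  grid max=2 at (2,0)
Step 6: ant0:(2,0)->N->(1,0) | ant1:(1,3)->N->(0,3)
  grid max=1 at (0,3)
Final grid:
  0 0 0 1
  1 0 0 0
  1 0 0 0
  0 0 0 0
  0 0 0 0
Max pheromone 1 at (0,3)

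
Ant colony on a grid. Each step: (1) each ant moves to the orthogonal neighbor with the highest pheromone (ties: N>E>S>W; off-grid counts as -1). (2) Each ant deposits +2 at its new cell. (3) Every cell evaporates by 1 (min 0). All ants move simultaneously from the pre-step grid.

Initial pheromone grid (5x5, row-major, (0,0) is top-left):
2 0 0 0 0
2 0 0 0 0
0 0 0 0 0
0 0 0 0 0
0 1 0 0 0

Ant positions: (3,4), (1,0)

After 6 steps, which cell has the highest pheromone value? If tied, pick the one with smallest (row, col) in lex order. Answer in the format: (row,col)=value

Step 1: ant0:(3,4)->N->(2,4) | ant1:(1,0)->N->(0,0)
  grid max=3 at (0,0)
Step 2: ant0:(2,4)->N->(1,4) | ant1:(0,0)->S->(1,0)
  grid max=2 at (0,0)
Step 3: ant0:(1,4)->N->(0,4) | ant1:(1,0)->N->(0,0)
  grid max=3 at (0,0)
Step 4: ant0:(0,4)->S->(1,4) | ant1:(0,0)->S->(1,0)
  grid max=2 at (0,0)
Step 5: ant0:(1,4)->N->(0,4) | ant1:(1,0)->N->(0,0)
  grid max=3 at (0,0)
Step 6: ant0:(0,4)->S->(1,4) | ant1:(0,0)->S->(1,0)
  grid max=2 at (0,0)
Final grid:
  2 0 0 0 0
  2 0 0 0 1
  0 0 0 0 0
  0 0 0 0 0
  0 0 0 0 0
Max pheromone 2 at (0,0)

Answer: (0,0)=2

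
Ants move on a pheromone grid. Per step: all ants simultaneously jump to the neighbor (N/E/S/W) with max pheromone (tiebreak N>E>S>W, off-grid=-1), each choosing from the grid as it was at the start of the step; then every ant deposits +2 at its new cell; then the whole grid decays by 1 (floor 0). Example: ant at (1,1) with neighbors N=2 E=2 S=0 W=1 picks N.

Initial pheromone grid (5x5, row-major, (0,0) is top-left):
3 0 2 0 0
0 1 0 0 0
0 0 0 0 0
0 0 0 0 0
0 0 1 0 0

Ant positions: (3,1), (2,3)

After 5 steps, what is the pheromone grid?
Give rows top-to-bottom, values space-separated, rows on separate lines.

After step 1: ants at (2,1),(1,3)
  2 0 1 0 0
  0 0 0 1 0
  0 1 0 0 0
  0 0 0 0 0
  0 0 0 0 0
After step 2: ants at (1,1),(0,3)
  1 0 0 1 0
  0 1 0 0 0
  0 0 0 0 0
  0 0 0 0 0
  0 0 0 0 0
After step 3: ants at (0,1),(0,4)
  0 1 0 0 1
  0 0 0 0 0
  0 0 0 0 0
  0 0 0 0 0
  0 0 0 0 0
After step 4: ants at (0,2),(1,4)
  0 0 1 0 0
  0 0 0 0 1
  0 0 0 0 0
  0 0 0 0 0
  0 0 0 0 0
After step 5: ants at (0,3),(0,4)
  0 0 0 1 1
  0 0 0 0 0
  0 0 0 0 0
  0 0 0 0 0
  0 0 0 0 0

0 0 0 1 1
0 0 0 0 0
0 0 0 0 0
0 0 0 0 0
0 0 0 0 0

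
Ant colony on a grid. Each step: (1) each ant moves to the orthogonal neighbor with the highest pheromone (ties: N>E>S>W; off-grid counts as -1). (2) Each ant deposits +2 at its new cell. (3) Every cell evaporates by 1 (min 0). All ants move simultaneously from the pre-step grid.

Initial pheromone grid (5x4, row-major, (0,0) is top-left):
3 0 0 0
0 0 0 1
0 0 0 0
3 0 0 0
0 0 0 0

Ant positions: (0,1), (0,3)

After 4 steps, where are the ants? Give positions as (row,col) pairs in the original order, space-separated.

Step 1: ant0:(0,1)->W->(0,0) | ant1:(0,3)->S->(1,3)
  grid max=4 at (0,0)
Step 2: ant0:(0,0)->E->(0,1) | ant1:(1,3)->N->(0,3)
  grid max=3 at (0,0)
Step 3: ant0:(0,1)->W->(0,0) | ant1:(0,3)->S->(1,3)
  grid max=4 at (0,0)
Step 4: ant0:(0,0)->E->(0,1) | ant1:(1,3)->N->(0,3)
  grid max=3 at (0,0)

(0,1) (0,3)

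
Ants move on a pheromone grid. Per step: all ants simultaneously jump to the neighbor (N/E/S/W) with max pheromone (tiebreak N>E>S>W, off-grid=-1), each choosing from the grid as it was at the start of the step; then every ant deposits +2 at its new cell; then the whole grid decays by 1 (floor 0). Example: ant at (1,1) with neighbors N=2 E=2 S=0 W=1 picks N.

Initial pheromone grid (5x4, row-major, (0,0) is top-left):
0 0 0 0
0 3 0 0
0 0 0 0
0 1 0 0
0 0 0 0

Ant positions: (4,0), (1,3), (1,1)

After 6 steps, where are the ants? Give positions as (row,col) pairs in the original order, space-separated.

Step 1: ant0:(4,0)->N->(3,0) | ant1:(1,3)->N->(0,3) | ant2:(1,1)->N->(0,1)
  grid max=2 at (1,1)
Step 2: ant0:(3,0)->N->(2,0) | ant1:(0,3)->S->(1,3) | ant2:(0,1)->S->(1,1)
  grid max=3 at (1,1)
Step 3: ant0:(2,0)->N->(1,0) | ant1:(1,3)->N->(0,3) | ant2:(1,1)->N->(0,1)
  grid max=2 at (1,1)
Step 4: ant0:(1,0)->E->(1,1) | ant1:(0,3)->S->(1,3) | ant2:(0,1)->S->(1,1)
  grid max=5 at (1,1)
Step 5: ant0:(1,1)->N->(0,1) | ant1:(1,3)->N->(0,3) | ant2:(1,1)->N->(0,1)
  grid max=4 at (1,1)
Step 6: ant0:(0,1)->S->(1,1) | ant1:(0,3)->S->(1,3) | ant2:(0,1)->S->(1,1)
  grid max=7 at (1,1)

(1,1) (1,3) (1,1)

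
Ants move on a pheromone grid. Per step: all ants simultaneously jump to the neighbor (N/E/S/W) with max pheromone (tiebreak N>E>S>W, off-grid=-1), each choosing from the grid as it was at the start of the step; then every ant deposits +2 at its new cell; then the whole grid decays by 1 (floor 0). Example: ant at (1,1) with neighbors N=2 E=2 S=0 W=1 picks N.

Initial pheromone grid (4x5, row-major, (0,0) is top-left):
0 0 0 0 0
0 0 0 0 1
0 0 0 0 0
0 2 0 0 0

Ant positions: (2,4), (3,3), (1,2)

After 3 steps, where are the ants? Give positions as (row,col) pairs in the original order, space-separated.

Step 1: ant0:(2,4)->N->(1,4) | ant1:(3,3)->N->(2,3) | ant2:(1,2)->N->(0,2)
  grid max=2 at (1,4)
Step 2: ant0:(1,4)->N->(0,4) | ant1:(2,3)->N->(1,3) | ant2:(0,2)->E->(0,3)
  grid max=1 at (0,3)
Step 3: ant0:(0,4)->S->(1,4) | ant1:(1,3)->N->(0,3) | ant2:(0,3)->E->(0,4)
  grid max=2 at (0,3)

(1,4) (0,3) (0,4)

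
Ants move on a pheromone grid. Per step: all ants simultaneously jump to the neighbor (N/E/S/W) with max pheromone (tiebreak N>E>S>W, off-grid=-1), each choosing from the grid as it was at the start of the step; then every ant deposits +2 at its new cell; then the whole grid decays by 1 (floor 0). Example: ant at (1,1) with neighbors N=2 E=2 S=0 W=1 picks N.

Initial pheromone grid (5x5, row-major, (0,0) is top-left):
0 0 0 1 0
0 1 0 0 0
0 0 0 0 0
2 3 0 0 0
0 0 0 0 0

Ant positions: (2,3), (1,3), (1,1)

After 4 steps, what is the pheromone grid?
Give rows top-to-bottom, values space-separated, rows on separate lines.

After step 1: ants at (1,3),(0,3),(0,1)
  0 1 0 2 0
  0 0 0 1 0
  0 0 0 0 0
  1 2 0 0 0
  0 0 0 0 0
After step 2: ants at (0,3),(1,3),(0,2)
  0 0 1 3 0
  0 0 0 2 0
  0 0 0 0 0
  0 1 0 0 0
  0 0 0 0 0
After step 3: ants at (1,3),(0,3),(0,3)
  0 0 0 6 0
  0 0 0 3 0
  0 0 0 0 0
  0 0 0 0 0
  0 0 0 0 0
After step 4: ants at (0,3),(1,3),(1,3)
  0 0 0 7 0
  0 0 0 6 0
  0 0 0 0 0
  0 0 0 0 0
  0 0 0 0 0

0 0 0 7 0
0 0 0 6 0
0 0 0 0 0
0 0 0 0 0
0 0 0 0 0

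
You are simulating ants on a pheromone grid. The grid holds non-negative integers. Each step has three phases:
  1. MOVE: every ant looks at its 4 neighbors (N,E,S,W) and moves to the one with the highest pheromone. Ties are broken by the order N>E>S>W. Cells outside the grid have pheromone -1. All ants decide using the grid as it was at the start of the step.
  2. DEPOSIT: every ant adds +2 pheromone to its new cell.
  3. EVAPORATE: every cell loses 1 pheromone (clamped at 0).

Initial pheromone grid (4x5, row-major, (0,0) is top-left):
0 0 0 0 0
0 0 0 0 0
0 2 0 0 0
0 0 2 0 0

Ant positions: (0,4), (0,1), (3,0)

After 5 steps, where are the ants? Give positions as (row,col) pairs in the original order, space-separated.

Step 1: ant0:(0,4)->S->(1,4) | ant1:(0,1)->E->(0,2) | ant2:(3,0)->N->(2,0)
  grid max=1 at (0,2)
Step 2: ant0:(1,4)->N->(0,4) | ant1:(0,2)->E->(0,3) | ant2:(2,0)->E->(2,1)
  grid max=2 at (2,1)
Step 3: ant0:(0,4)->W->(0,3) | ant1:(0,3)->E->(0,4) | ant2:(2,1)->N->(1,1)
  grid max=2 at (0,3)
Step 4: ant0:(0,3)->E->(0,4) | ant1:(0,4)->W->(0,3) | ant2:(1,1)->S->(2,1)
  grid max=3 at (0,3)
Step 5: ant0:(0,4)->W->(0,3) | ant1:(0,3)->E->(0,4) | ant2:(2,1)->N->(1,1)
  grid max=4 at (0,3)

(0,3) (0,4) (1,1)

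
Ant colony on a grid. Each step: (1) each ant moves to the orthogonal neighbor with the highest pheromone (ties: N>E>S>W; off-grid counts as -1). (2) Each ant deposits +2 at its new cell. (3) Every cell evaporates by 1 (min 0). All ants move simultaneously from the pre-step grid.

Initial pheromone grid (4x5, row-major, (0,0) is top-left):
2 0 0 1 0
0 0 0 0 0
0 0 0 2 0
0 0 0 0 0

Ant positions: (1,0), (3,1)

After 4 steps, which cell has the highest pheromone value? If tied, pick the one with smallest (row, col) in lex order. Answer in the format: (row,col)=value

Step 1: ant0:(1,0)->N->(0,0) | ant1:(3,1)->N->(2,1)
  grid max=3 at (0,0)
Step 2: ant0:(0,0)->E->(0,1) | ant1:(2,1)->N->(1,1)
  grid max=2 at (0,0)
Step 3: ant0:(0,1)->W->(0,0) | ant1:(1,1)->N->(0,1)
  grid max=3 at (0,0)
Step 4: ant0:(0,0)->E->(0,1) | ant1:(0,1)->W->(0,0)
  grid max=4 at (0,0)
Final grid:
  4 3 0 0 0
  0 0 0 0 0
  0 0 0 0 0
  0 0 0 0 0
Max pheromone 4 at (0,0)

Answer: (0,0)=4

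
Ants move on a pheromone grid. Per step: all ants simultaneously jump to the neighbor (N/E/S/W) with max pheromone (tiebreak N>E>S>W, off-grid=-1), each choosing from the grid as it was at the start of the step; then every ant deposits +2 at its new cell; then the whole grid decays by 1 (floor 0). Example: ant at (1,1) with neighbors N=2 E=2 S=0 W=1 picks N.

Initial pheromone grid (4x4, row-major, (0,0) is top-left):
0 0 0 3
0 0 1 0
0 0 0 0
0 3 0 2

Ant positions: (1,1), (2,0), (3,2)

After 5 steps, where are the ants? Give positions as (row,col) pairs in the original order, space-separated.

Step 1: ant0:(1,1)->E->(1,2) | ant1:(2,0)->N->(1,0) | ant2:(3,2)->W->(3,1)
  grid max=4 at (3,1)
Step 2: ant0:(1,2)->N->(0,2) | ant1:(1,0)->N->(0,0) | ant2:(3,1)->N->(2,1)
  grid max=3 at (3,1)
Step 3: ant0:(0,2)->E->(0,3) | ant1:(0,0)->E->(0,1) | ant2:(2,1)->S->(3,1)
  grid max=4 at (3,1)
Step 4: ant0:(0,3)->S->(1,3) | ant1:(0,1)->E->(0,2) | ant2:(3,1)->N->(2,1)
  grid max=3 at (3,1)
Step 5: ant0:(1,3)->N->(0,3) | ant1:(0,2)->E->(0,3) | ant2:(2,1)->S->(3,1)
  grid max=4 at (0,3)

(0,3) (0,3) (3,1)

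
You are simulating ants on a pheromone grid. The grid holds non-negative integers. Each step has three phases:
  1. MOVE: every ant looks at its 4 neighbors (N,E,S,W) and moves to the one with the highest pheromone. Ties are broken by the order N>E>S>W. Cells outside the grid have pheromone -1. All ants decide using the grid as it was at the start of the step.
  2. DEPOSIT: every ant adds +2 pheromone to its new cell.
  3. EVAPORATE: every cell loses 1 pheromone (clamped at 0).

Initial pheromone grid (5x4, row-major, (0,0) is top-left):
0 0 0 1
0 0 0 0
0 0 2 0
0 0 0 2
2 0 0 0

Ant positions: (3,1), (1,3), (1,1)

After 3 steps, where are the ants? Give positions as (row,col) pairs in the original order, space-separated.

Step 1: ant0:(3,1)->N->(2,1) | ant1:(1,3)->N->(0,3) | ant2:(1,1)->N->(0,1)
  grid max=2 at (0,3)
Step 2: ant0:(2,1)->E->(2,2) | ant1:(0,3)->S->(1,3) | ant2:(0,1)->E->(0,2)
  grid max=2 at (2,2)
Step 3: ant0:(2,2)->N->(1,2) | ant1:(1,3)->N->(0,3) | ant2:(0,2)->E->(0,3)
  grid max=4 at (0,3)

(1,2) (0,3) (0,3)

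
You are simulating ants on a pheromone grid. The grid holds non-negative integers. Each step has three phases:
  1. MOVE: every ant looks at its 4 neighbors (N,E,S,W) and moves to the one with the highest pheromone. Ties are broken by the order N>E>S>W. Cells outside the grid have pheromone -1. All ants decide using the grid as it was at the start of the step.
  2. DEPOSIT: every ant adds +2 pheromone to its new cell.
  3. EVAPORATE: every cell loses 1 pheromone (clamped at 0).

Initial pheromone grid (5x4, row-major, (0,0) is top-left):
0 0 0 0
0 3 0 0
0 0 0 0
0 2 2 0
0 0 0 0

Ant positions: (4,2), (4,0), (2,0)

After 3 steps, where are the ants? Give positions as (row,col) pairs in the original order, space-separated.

Step 1: ant0:(4,2)->N->(3,2) | ant1:(4,0)->N->(3,0) | ant2:(2,0)->N->(1,0)
  grid max=3 at (3,2)
Step 2: ant0:(3,2)->W->(3,1) | ant1:(3,0)->E->(3,1) | ant2:(1,0)->E->(1,1)
  grid max=4 at (3,1)
Step 3: ant0:(3,1)->E->(3,2) | ant1:(3,1)->E->(3,2) | ant2:(1,1)->N->(0,1)
  grid max=5 at (3,2)

(3,2) (3,2) (0,1)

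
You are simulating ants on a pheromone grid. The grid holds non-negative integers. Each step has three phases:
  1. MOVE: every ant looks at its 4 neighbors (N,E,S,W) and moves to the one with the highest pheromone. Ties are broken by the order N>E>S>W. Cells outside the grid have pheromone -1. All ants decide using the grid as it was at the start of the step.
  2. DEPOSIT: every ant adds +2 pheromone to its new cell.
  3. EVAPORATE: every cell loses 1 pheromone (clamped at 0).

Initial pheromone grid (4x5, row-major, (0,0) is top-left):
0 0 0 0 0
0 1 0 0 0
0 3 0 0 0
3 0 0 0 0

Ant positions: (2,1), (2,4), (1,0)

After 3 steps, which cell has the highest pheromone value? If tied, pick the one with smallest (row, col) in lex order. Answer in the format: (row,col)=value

Answer: (1,1)=6

Derivation:
Step 1: ant0:(2,1)->N->(1,1) | ant1:(2,4)->N->(1,4) | ant2:(1,0)->E->(1,1)
  grid max=4 at (1,1)
Step 2: ant0:(1,1)->S->(2,1) | ant1:(1,4)->N->(0,4) | ant2:(1,1)->S->(2,1)
  grid max=5 at (2,1)
Step 3: ant0:(2,1)->N->(1,1) | ant1:(0,4)->S->(1,4) | ant2:(2,1)->N->(1,1)
  grid max=6 at (1,1)
Final grid:
  0 0 0 0 0
  0 6 0 0 1
  0 4 0 0 0
  0 0 0 0 0
Max pheromone 6 at (1,1)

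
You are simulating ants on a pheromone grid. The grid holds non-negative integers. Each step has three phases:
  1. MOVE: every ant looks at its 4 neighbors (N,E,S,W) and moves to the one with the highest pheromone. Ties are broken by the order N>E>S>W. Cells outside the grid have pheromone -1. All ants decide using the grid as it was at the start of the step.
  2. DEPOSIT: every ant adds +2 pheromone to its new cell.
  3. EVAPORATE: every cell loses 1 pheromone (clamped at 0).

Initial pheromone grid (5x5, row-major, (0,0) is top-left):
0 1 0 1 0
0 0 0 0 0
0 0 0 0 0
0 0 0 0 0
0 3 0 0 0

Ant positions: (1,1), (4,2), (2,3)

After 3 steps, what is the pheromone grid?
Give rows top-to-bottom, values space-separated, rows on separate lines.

After step 1: ants at (0,1),(4,1),(1,3)
  0 2 0 0 0
  0 0 0 1 0
  0 0 0 0 0
  0 0 0 0 0
  0 4 0 0 0
After step 2: ants at (0,2),(3,1),(0,3)
  0 1 1 1 0
  0 0 0 0 0
  0 0 0 0 0
  0 1 0 0 0
  0 3 0 0 0
After step 3: ants at (0,3),(4,1),(0,2)
  0 0 2 2 0
  0 0 0 0 0
  0 0 0 0 0
  0 0 0 0 0
  0 4 0 0 0

0 0 2 2 0
0 0 0 0 0
0 0 0 0 0
0 0 0 0 0
0 4 0 0 0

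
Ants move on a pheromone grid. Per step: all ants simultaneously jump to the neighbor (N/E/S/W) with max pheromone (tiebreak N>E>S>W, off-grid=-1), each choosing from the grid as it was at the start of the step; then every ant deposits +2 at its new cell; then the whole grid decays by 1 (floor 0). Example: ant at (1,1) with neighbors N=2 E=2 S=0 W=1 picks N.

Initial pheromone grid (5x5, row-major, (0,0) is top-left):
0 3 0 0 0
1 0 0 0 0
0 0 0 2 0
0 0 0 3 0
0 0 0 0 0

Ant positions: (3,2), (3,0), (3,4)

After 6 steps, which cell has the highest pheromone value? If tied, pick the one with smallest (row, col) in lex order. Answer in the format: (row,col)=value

Answer: (3,3)=9

Derivation:
Step 1: ant0:(3,2)->E->(3,3) | ant1:(3,0)->N->(2,0) | ant2:(3,4)->W->(3,3)
  grid max=6 at (3,3)
Step 2: ant0:(3,3)->N->(2,3) | ant1:(2,0)->N->(1,0) | ant2:(3,3)->N->(2,3)
  grid max=5 at (3,3)
Step 3: ant0:(2,3)->S->(3,3) | ant1:(1,0)->N->(0,0) | ant2:(2,3)->S->(3,3)
  grid max=8 at (3,3)
Step 4: ant0:(3,3)->N->(2,3) | ant1:(0,0)->E->(0,1) | ant2:(3,3)->N->(2,3)
  grid max=7 at (3,3)
Step 5: ant0:(2,3)->S->(3,3) | ant1:(0,1)->E->(0,2) | ant2:(2,3)->S->(3,3)
  grid max=10 at (3,3)
Step 6: ant0:(3,3)->N->(2,3) | ant1:(0,2)->E->(0,3) | ant2:(3,3)->N->(2,3)
  grid max=9 at (3,3)
Final grid:
  0 0 0 1 0
  0 0 0 0 0
  0 0 0 8 0
  0 0 0 9 0
  0 0 0 0 0
Max pheromone 9 at (3,3)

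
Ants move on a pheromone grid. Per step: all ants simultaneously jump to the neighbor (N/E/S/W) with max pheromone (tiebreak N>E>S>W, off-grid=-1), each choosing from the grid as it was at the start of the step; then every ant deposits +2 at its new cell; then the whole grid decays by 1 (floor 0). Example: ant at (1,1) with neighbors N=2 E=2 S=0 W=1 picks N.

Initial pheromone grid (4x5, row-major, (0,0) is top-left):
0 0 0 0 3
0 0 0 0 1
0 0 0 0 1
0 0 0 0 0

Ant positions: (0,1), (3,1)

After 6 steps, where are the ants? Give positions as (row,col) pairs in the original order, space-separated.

Step 1: ant0:(0,1)->E->(0,2) | ant1:(3,1)->N->(2,1)
  grid max=2 at (0,4)
Step 2: ant0:(0,2)->E->(0,3) | ant1:(2,1)->N->(1,1)
  grid max=1 at (0,3)
Step 3: ant0:(0,3)->E->(0,4) | ant1:(1,1)->N->(0,1)
  grid max=2 at (0,4)
Step 4: ant0:(0,4)->S->(1,4) | ant1:(0,1)->E->(0,2)
  grid max=1 at (0,2)
Step 5: ant0:(1,4)->N->(0,4) | ant1:(0,2)->E->(0,3)
  grid max=2 at (0,4)
Step 6: ant0:(0,4)->W->(0,3) | ant1:(0,3)->E->(0,4)
  grid max=3 at (0,4)

(0,3) (0,4)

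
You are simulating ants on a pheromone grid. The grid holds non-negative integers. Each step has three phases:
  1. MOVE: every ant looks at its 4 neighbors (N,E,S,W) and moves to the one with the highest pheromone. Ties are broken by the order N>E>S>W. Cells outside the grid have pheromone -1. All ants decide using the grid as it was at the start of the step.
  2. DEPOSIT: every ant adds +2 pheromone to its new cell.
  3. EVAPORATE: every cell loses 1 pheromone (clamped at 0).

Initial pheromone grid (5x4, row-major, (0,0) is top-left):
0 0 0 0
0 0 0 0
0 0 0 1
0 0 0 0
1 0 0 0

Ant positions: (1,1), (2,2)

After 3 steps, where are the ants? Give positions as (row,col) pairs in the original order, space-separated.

Step 1: ant0:(1,1)->N->(0,1) | ant1:(2,2)->E->(2,3)
  grid max=2 at (2,3)
Step 2: ant0:(0,1)->E->(0,2) | ant1:(2,3)->N->(1,3)
  grid max=1 at (0,2)
Step 3: ant0:(0,2)->E->(0,3) | ant1:(1,3)->S->(2,3)
  grid max=2 at (2,3)

(0,3) (2,3)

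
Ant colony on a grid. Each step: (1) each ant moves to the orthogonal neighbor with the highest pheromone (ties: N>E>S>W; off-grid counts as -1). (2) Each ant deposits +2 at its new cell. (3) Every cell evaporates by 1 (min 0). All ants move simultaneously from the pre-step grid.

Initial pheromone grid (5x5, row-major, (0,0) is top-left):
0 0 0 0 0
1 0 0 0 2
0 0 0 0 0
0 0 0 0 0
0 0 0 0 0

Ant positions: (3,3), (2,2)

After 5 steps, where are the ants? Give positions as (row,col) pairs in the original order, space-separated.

Step 1: ant0:(3,3)->N->(2,3) | ant1:(2,2)->N->(1,2)
  grid max=1 at (1,2)
Step 2: ant0:(2,3)->N->(1,3) | ant1:(1,2)->N->(0,2)
  grid max=1 at (0,2)
Step 3: ant0:(1,3)->N->(0,3) | ant1:(0,2)->E->(0,3)
  grid max=3 at (0,3)
Step 4: ant0:(0,3)->E->(0,4) | ant1:(0,3)->E->(0,4)
  grid max=3 at (0,4)
Step 5: ant0:(0,4)->W->(0,3) | ant1:(0,4)->W->(0,3)
  grid max=5 at (0,3)

(0,3) (0,3)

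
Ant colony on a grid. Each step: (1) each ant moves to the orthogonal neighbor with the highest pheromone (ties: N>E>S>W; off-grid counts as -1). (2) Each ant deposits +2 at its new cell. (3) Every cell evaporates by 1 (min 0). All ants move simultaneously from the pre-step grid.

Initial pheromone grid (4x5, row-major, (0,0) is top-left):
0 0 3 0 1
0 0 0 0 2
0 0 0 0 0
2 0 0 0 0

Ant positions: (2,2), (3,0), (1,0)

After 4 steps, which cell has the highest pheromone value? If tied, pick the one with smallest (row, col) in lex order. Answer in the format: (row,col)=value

Answer: (0,2)=5

Derivation:
Step 1: ant0:(2,2)->N->(1,2) | ant1:(3,0)->N->(2,0) | ant2:(1,0)->N->(0,0)
  grid max=2 at (0,2)
Step 2: ant0:(1,2)->N->(0,2) | ant1:(2,0)->S->(3,0) | ant2:(0,0)->E->(0,1)
  grid max=3 at (0,2)
Step 3: ant0:(0,2)->W->(0,1) | ant1:(3,0)->N->(2,0) | ant2:(0,1)->E->(0,2)
  grid max=4 at (0,2)
Step 4: ant0:(0,1)->E->(0,2) | ant1:(2,0)->S->(3,0) | ant2:(0,2)->W->(0,1)
  grid max=5 at (0,2)
Final grid:
  0 3 5 0 0
  0 0 0 0 0
  0 0 0 0 0
  2 0 0 0 0
Max pheromone 5 at (0,2)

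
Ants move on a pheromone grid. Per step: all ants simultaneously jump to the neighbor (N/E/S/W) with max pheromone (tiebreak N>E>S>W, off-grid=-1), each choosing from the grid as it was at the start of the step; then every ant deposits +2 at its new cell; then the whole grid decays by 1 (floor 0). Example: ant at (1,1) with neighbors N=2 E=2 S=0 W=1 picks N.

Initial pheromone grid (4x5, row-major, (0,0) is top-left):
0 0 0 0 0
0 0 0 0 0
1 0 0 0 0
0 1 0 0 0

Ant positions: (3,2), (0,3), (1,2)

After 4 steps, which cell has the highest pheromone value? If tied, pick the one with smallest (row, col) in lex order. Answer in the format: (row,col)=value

Step 1: ant0:(3,2)->W->(3,1) | ant1:(0,3)->E->(0,4) | ant2:(1,2)->N->(0,2)
  grid max=2 at (3,1)
Step 2: ant0:(3,1)->N->(2,1) | ant1:(0,4)->S->(1,4) | ant2:(0,2)->E->(0,3)
  grid max=1 at (0,3)
Step 3: ant0:(2,1)->S->(3,1) | ant1:(1,4)->N->(0,4) | ant2:(0,3)->E->(0,4)
  grid max=3 at (0,4)
Step 4: ant0:(3,1)->N->(2,1) | ant1:(0,4)->S->(1,4) | ant2:(0,4)->S->(1,4)
  grid max=3 at (1,4)
Final grid:
  0 0 0 0 2
  0 0 0 0 3
  0 1 0 0 0
  0 1 0 0 0
Max pheromone 3 at (1,4)

Answer: (1,4)=3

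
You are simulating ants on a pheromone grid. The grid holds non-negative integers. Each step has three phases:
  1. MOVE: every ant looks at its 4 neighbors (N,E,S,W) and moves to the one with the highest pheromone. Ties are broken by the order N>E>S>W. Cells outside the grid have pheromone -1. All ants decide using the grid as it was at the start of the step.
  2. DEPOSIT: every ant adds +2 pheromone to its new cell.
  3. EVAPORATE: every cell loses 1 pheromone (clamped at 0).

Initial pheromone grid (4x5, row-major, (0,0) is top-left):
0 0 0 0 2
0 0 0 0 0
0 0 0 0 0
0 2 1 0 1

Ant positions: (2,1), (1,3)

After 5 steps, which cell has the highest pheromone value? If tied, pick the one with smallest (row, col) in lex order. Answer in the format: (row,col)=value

Answer: (3,1)=3

Derivation:
Step 1: ant0:(2,1)->S->(3,1) | ant1:(1,3)->N->(0,3)
  grid max=3 at (3,1)
Step 2: ant0:(3,1)->N->(2,1) | ant1:(0,3)->E->(0,4)
  grid max=2 at (0,4)
Step 3: ant0:(2,1)->S->(3,1) | ant1:(0,4)->S->(1,4)
  grid max=3 at (3,1)
Step 4: ant0:(3,1)->N->(2,1) | ant1:(1,4)->N->(0,4)
  grid max=2 at (0,4)
Step 5: ant0:(2,1)->S->(3,1) | ant1:(0,4)->S->(1,4)
  grid max=3 at (3,1)
Final grid:
  0 0 0 0 1
  0 0 0 0 1
  0 0 0 0 0
  0 3 0 0 0
Max pheromone 3 at (3,1)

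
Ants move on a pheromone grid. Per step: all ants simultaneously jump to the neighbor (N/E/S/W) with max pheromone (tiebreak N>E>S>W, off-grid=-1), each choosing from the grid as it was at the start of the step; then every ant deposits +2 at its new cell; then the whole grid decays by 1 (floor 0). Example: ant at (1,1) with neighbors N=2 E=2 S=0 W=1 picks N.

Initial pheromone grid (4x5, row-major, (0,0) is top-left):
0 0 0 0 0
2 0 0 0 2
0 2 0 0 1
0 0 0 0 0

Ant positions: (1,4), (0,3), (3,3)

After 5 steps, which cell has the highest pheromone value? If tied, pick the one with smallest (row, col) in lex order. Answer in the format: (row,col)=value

Answer: (2,4)=10

Derivation:
Step 1: ant0:(1,4)->S->(2,4) | ant1:(0,3)->E->(0,4) | ant2:(3,3)->N->(2,3)
  grid max=2 at (2,4)
Step 2: ant0:(2,4)->N->(1,4) | ant1:(0,4)->S->(1,4) | ant2:(2,3)->E->(2,4)
  grid max=4 at (1,4)
Step 3: ant0:(1,4)->S->(2,4) | ant1:(1,4)->S->(2,4) | ant2:(2,4)->N->(1,4)
  grid max=6 at (2,4)
Step 4: ant0:(2,4)->N->(1,4) | ant1:(2,4)->N->(1,4) | ant2:(1,4)->S->(2,4)
  grid max=8 at (1,4)
Step 5: ant0:(1,4)->S->(2,4) | ant1:(1,4)->S->(2,4) | ant2:(2,4)->N->(1,4)
  grid max=10 at (2,4)
Final grid:
  0 0 0 0 0
  0 0 0 0 9
  0 0 0 0 10
  0 0 0 0 0
Max pheromone 10 at (2,4)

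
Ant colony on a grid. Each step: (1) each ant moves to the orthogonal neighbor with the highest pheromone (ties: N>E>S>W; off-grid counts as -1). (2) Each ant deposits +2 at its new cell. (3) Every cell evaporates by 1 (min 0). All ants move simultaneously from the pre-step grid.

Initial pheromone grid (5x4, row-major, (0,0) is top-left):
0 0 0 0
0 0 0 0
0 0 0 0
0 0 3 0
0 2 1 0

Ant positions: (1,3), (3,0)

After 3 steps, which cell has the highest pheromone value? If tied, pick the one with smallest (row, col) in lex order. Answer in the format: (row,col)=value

Answer: (0,0)=1

Derivation:
Step 1: ant0:(1,3)->N->(0,3) | ant1:(3,0)->N->(2,0)
  grid max=2 at (3,2)
Step 2: ant0:(0,3)->S->(1,3) | ant1:(2,0)->N->(1,0)
  grid max=1 at (1,0)
Step 3: ant0:(1,3)->N->(0,3) | ant1:(1,0)->N->(0,0)
  grid max=1 at (0,0)
Final grid:
  1 0 0 1
  0 0 0 0
  0 0 0 0
  0 0 0 0
  0 0 0 0
Max pheromone 1 at (0,0)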